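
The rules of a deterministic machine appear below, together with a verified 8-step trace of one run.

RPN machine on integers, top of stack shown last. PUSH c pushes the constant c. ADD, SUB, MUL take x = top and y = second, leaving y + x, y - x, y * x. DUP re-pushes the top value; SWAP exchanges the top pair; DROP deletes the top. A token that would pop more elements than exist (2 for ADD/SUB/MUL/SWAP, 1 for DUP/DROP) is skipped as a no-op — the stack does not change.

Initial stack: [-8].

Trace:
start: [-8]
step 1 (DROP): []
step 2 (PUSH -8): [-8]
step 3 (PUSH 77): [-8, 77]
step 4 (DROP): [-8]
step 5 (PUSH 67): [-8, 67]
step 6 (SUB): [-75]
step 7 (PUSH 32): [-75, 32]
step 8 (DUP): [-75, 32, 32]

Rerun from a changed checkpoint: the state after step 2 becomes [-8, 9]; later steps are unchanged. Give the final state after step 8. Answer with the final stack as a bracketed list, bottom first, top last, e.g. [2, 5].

state after step 2 := [-8, 9]
step 3 (PUSH 77): [-8, 9, 77]
step 4 (DROP): [-8, 9]
step 5 (PUSH 67): [-8, 9, 67]
step 6 (SUB): [-8, -58]
step 7 (PUSH 32): [-8, -58, 32]
step 8 (DUP): [-8, -58, 32, 32]

[-8, -58, 32, 32]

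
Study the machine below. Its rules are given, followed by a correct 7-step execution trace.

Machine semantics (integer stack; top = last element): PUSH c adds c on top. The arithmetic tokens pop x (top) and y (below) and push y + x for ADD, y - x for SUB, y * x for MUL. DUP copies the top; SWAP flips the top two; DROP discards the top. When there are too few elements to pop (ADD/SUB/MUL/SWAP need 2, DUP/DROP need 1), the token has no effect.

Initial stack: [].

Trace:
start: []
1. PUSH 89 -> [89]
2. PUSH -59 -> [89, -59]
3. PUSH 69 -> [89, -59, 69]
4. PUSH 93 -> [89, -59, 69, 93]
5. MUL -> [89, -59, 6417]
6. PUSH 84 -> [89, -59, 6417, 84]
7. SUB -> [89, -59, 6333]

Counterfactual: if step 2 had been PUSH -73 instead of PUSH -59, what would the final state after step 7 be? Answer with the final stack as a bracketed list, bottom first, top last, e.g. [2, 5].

[89, -73, 6333]

(re-executing from step 2 with the substitution; state before step 2: [89])
2. PUSH -73 -> [89, -73]
3. PUSH 69 -> [89, -73, 69]
4. PUSH 93 -> [89, -73, 69, 93]
5. MUL -> [89, -73, 6417]
6. PUSH 84 -> [89, -73, 6417, 84]
7. SUB -> [89, -73, 6333]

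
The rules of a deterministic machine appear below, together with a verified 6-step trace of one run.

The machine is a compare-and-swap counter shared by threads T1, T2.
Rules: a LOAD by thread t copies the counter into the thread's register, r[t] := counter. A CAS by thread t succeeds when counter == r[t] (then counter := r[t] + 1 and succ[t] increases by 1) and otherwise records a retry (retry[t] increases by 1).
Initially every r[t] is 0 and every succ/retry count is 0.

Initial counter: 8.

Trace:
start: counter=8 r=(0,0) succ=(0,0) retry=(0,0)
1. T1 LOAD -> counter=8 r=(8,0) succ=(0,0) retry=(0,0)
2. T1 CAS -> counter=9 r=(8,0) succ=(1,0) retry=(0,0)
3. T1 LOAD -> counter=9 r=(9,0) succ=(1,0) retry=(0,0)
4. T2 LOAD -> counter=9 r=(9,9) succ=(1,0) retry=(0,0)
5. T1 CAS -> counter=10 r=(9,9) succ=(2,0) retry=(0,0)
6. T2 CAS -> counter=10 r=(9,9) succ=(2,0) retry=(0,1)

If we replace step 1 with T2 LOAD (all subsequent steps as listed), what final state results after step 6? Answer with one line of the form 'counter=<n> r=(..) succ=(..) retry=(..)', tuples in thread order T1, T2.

(re-executing from step 1 with the substitution; state before step 1: counter=8 r=(0,0) succ=(0,0) retry=(0,0))
1. T2 LOAD -> counter=8 r=(0,8) succ=(0,0) retry=(0,0)
2. T1 CAS -> counter=8 r=(0,8) succ=(0,0) retry=(1,0)
3. T1 LOAD -> counter=8 r=(8,8) succ=(0,0) retry=(1,0)
4. T2 LOAD -> counter=8 r=(8,8) succ=(0,0) retry=(1,0)
5. T1 CAS -> counter=9 r=(8,8) succ=(1,0) retry=(1,0)
6. T2 CAS -> counter=9 r=(8,8) succ=(1,0) retry=(1,1)

counter=9 r=(8,8) succ=(1,0) retry=(1,1)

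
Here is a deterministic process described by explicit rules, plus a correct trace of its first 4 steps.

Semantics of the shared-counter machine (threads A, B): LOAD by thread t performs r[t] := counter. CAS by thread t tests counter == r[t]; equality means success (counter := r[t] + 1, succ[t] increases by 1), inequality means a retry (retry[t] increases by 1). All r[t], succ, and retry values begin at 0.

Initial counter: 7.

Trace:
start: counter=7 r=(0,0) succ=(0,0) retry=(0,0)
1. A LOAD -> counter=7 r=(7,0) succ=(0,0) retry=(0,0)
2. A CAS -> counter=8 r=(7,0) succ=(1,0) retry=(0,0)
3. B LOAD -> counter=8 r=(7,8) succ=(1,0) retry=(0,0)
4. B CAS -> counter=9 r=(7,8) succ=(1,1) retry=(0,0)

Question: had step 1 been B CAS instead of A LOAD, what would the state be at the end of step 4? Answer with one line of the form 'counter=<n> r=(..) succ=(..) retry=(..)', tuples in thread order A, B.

(re-executing from step 1 with the substitution; state before step 1: counter=7 r=(0,0) succ=(0,0) retry=(0,0))
1. B CAS -> counter=7 r=(0,0) succ=(0,0) retry=(0,1)
2. A CAS -> counter=7 r=(0,0) succ=(0,0) retry=(1,1)
3. B LOAD -> counter=7 r=(0,7) succ=(0,0) retry=(1,1)
4. B CAS -> counter=8 r=(0,7) succ=(0,1) retry=(1,1)

counter=8 r=(0,7) succ=(0,1) retry=(1,1)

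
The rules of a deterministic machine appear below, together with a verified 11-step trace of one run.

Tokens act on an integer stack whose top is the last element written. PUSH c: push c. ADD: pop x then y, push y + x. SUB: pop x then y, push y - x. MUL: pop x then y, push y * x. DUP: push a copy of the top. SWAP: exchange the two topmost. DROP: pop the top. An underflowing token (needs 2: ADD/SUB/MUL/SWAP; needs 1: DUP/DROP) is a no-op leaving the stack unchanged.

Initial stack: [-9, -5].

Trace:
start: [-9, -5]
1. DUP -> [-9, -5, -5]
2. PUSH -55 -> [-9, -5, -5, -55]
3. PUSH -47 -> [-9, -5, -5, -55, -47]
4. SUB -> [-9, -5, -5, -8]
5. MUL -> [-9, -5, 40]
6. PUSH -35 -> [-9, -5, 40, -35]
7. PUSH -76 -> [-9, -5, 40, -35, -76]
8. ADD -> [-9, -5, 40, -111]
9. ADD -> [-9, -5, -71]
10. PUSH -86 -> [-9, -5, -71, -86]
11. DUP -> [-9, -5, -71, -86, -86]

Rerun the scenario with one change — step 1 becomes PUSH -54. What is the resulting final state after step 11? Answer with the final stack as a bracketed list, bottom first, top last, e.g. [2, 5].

(re-executing from step 1 with the substitution; state before step 1: [-9, -5])
1. PUSH -54 -> [-9, -5, -54]
2. PUSH -55 -> [-9, -5, -54, -55]
3. PUSH -47 -> [-9, -5, -54, -55, -47]
4. SUB -> [-9, -5, -54, -8]
5. MUL -> [-9, -5, 432]
6. PUSH -35 -> [-9, -5, 432, -35]
7. PUSH -76 -> [-9, -5, 432, -35, -76]
8. ADD -> [-9, -5, 432, -111]
9. ADD -> [-9, -5, 321]
10. PUSH -86 -> [-9, -5, 321, -86]
11. DUP -> [-9, -5, 321, -86, -86]

[-9, -5, 321, -86, -86]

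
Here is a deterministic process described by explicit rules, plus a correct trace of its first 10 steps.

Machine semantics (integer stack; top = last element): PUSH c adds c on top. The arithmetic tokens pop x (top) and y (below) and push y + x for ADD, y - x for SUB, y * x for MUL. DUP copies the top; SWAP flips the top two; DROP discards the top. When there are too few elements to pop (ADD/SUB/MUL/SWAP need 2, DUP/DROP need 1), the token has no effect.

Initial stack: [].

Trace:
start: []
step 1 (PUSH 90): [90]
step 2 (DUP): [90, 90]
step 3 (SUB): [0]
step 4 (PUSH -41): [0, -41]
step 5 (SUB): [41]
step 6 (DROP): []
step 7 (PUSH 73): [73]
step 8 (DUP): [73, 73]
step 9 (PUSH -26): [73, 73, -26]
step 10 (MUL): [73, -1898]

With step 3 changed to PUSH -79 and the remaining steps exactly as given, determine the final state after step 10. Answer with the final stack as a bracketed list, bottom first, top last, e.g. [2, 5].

[90, 90, 73, -1898]

(re-executing from step 3 with the substitution; state before step 3: [90, 90])
step 3 (PUSH -79): [90, 90, -79]
step 4 (PUSH -41): [90, 90, -79, -41]
step 5 (SUB): [90, 90, -38]
step 6 (DROP): [90, 90]
step 7 (PUSH 73): [90, 90, 73]
step 8 (DUP): [90, 90, 73, 73]
step 9 (PUSH -26): [90, 90, 73, 73, -26]
step 10 (MUL): [90, 90, 73, -1898]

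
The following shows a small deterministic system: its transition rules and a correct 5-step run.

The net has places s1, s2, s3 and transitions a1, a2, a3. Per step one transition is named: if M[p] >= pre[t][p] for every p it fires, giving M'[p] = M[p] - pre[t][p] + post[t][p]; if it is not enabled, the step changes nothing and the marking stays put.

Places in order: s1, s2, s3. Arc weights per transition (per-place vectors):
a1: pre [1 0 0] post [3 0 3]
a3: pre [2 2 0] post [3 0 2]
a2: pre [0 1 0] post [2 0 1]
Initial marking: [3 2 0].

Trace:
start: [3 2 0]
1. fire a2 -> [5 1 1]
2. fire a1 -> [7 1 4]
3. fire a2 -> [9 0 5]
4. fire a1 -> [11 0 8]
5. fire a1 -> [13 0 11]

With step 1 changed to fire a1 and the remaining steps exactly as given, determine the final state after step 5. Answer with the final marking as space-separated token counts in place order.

13 1 13

(re-executing from step 1 with the substitution; state before step 1: [3 2 0])
1. fire a1 -> [5 2 3]
2. fire a1 -> [7 2 6]
3. fire a2 -> [9 1 7]
4. fire a1 -> [11 1 10]
5. fire a1 -> [13 1 13]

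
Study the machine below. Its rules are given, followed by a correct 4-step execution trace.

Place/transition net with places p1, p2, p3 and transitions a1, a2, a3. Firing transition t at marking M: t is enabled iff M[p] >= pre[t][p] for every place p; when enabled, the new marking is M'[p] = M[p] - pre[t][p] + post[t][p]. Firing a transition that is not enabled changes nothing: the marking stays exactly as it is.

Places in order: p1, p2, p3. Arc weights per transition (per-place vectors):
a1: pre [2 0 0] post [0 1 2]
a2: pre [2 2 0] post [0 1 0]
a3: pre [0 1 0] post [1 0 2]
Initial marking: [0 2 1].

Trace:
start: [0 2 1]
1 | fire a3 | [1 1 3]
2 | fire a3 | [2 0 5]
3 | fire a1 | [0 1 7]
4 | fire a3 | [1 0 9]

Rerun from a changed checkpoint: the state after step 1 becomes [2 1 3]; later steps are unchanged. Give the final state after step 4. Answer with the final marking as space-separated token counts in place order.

state after step 1 := [2 1 3]
2 | fire a3 | [3 0 5]
3 | fire a1 | [1 1 7]
4 | fire a3 | [2 0 9]

2 0 9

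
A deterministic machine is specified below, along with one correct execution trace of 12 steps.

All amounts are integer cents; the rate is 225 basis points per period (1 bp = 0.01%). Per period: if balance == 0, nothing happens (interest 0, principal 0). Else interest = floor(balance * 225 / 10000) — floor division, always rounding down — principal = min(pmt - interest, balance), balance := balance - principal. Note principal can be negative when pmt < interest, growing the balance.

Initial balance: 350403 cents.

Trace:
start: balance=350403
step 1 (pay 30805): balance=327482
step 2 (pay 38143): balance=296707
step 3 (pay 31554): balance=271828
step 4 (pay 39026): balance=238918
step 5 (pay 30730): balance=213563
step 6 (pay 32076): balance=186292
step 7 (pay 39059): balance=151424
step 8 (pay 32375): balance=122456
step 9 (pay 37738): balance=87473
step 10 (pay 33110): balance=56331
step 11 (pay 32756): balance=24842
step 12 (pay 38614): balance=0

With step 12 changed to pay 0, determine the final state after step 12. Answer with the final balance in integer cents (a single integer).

25400

(re-executing from step 12 with the substitution; state before step 12: balance=24842)
step 12 (pay 0): balance=25400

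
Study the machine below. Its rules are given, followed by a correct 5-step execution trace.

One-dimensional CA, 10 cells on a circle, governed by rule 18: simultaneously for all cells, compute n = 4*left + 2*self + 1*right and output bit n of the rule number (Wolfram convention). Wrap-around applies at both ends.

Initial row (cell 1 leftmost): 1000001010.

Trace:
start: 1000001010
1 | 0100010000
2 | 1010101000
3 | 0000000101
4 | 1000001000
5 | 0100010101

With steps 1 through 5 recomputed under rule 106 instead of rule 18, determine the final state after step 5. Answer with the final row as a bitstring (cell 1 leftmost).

0101010000

(re-executing steps 1..5 under rule 106; state before step 1: 1000001010)
1 | 0000010101
2 | 0000101010
3 | 0001010100
4 | 0010101000
5 | 0101010000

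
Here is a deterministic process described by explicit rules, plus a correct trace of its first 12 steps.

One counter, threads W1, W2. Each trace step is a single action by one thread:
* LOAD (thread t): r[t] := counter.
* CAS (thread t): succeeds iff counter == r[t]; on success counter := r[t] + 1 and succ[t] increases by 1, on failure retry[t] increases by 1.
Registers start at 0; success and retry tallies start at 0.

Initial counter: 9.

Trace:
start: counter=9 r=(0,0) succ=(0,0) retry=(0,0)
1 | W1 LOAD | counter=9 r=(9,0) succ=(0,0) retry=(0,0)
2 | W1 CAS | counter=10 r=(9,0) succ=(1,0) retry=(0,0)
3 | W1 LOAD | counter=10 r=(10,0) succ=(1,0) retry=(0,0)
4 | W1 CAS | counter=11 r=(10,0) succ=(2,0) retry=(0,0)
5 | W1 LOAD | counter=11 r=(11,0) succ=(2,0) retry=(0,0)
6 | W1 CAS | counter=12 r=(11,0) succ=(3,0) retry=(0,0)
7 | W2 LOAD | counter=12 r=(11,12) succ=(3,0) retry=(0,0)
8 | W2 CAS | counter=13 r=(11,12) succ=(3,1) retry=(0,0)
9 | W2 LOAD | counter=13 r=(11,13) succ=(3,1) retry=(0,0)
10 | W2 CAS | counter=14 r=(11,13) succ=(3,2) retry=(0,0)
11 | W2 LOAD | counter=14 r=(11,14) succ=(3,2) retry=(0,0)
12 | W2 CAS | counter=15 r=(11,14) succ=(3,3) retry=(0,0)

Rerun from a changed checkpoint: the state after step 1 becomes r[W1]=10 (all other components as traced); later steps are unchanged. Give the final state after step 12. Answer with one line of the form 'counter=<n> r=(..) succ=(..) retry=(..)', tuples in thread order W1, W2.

counter=14 r=(10,13) succ=(2,3) retry=(1,0)

state after step 1 := counter=9 r=(10,0) succ=(0,0) retry=(0,0)
2 | W1 CAS | counter=9 r=(10,0) succ=(0,0) retry=(1,0)
3 | W1 LOAD | counter=9 r=(9,0) succ=(0,0) retry=(1,0)
4 | W1 CAS | counter=10 r=(9,0) succ=(1,0) retry=(1,0)
5 | W1 LOAD | counter=10 r=(10,0) succ=(1,0) retry=(1,0)
6 | W1 CAS | counter=11 r=(10,0) succ=(2,0) retry=(1,0)
7 | W2 LOAD | counter=11 r=(10,11) succ=(2,0) retry=(1,0)
8 | W2 CAS | counter=12 r=(10,11) succ=(2,1) retry=(1,0)
9 | W2 LOAD | counter=12 r=(10,12) succ=(2,1) retry=(1,0)
10 | W2 CAS | counter=13 r=(10,12) succ=(2,2) retry=(1,0)
11 | W2 LOAD | counter=13 r=(10,13) succ=(2,2) retry=(1,0)
12 | W2 CAS | counter=14 r=(10,13) succ=(2,3) retry=(1,0)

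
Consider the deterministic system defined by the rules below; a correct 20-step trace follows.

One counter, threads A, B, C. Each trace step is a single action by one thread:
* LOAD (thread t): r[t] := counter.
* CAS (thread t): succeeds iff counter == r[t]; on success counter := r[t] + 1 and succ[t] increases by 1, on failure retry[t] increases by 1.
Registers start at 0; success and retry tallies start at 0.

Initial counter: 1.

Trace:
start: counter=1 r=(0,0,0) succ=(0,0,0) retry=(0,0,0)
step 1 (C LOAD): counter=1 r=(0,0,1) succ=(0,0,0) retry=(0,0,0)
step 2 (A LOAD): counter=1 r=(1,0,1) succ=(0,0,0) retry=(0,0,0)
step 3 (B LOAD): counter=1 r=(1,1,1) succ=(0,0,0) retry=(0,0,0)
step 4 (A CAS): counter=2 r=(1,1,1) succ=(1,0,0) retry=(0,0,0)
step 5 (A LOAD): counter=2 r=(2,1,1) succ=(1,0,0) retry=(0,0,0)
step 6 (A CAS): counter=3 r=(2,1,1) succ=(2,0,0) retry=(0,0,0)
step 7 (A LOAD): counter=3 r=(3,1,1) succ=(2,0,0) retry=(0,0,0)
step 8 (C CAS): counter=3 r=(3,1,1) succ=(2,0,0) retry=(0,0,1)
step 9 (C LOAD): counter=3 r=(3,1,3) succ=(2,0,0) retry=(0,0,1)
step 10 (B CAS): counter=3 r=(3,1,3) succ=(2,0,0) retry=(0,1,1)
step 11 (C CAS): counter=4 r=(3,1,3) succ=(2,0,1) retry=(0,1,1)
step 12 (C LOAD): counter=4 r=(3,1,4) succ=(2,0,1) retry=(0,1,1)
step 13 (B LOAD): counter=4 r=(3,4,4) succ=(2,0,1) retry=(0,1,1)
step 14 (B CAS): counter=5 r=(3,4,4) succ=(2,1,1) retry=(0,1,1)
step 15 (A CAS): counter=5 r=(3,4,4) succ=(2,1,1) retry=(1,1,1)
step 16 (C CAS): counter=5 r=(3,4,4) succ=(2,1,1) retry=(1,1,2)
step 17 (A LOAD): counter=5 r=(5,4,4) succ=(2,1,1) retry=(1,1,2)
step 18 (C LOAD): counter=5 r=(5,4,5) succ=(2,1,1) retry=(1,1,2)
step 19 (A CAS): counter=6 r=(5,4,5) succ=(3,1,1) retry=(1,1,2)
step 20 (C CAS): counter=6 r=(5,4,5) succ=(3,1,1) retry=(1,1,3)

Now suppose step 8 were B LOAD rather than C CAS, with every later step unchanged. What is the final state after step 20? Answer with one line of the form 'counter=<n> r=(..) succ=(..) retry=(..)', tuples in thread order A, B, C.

(re-executing from step 8 with the substitution; state before step 8: counter=3 r=(3,1,1) succ=(2,0,0) retry=(0,0,0))
step 8 (B LOAD): counter=3 r=(3,3,1) succ=(2,0,0) retry=(0,0,0)
step 9 (C LOAD): counter=3 r=(3,3,3) succ=(2,0,0) retry=(0,0,0)
step 10 (B CAS): counter=4 r=(3,3,3) succ=(2,1,0) retry=(0,0,0)
step 11 (C CAS): counter=4 r=(3,3,3) succ=(2,1,0) retry=(0,0,1)
step 12 (C LOAD): counter=4 r=(3,3,4) succ=(2,1,0) retry=(0,0,1)
step 13 (B LOAD): counter=4 r=(3,4,4) succ=(2,1,0) retry=(0,0,1)
step 14 (B CAS): counter=5 r=(3,4,4) succ=(2,2,0) retry=(0,0,1)
step 15 (A CAS): counter=5 r=(3,4,4) succ=(2,2,0) retry=(1,0,1)
step 16 (C CAS): counter=5 r=(3,4,4) succ=(2,2,0) retry=(1,0,2)
step 17 (A LOAD): counter=5 r=(5,4,4) succ=(2,2,0) retry=(1,0,2)
step 18 (C LOAD): counter=5 r=(5,4,5) succ=(2,2,0) retry=(1,0,2)
step 19 (A CAS): counter=6 r=(5,4,5) succ=(3,2,0) retry=(1,0,2)
step 20 (C CAS): counter=6 r=(5,4,5) succ=(3,2,0) retry=(1,0,3)

counter=6 r=(5,4,5) succ=(3,2,0) retry=(1,0,3)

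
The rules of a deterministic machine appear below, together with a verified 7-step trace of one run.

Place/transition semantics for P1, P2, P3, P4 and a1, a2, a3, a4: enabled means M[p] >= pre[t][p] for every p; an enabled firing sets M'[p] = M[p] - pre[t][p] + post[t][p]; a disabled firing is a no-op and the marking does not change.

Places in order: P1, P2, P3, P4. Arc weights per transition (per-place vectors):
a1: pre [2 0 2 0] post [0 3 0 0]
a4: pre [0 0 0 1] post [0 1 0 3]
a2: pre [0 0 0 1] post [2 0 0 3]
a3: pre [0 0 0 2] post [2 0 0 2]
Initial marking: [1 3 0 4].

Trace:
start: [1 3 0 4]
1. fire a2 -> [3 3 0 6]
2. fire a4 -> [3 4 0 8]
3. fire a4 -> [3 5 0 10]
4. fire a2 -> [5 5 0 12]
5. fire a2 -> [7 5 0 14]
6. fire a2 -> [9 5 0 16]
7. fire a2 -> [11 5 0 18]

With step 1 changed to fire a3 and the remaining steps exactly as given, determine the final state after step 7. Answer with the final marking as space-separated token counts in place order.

11 5 0 16

(re-executing from step 1 with the substitution; state before step 1: [1 3 0 4])
1. fire a3 -> [3 3 0 4]
2. fire a4 -> [3 4 0 6]
3. fire a4 -> [3 5 0 8]
4. fire a2 -> [5 5 0 10]
5. fire a2 -> [7 5 0 12]
6. fire a2 -> [9 5 0 14]
7. fire a2 -> [11 5 0 16]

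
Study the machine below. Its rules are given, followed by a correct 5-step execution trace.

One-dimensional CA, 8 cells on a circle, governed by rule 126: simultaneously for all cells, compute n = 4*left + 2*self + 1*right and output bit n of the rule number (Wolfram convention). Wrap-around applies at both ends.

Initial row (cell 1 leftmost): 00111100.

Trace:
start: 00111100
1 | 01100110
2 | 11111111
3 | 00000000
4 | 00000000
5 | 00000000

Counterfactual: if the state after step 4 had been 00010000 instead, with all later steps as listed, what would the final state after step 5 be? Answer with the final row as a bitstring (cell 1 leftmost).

00111000

state after step 4 := 00010000
5 | 00111000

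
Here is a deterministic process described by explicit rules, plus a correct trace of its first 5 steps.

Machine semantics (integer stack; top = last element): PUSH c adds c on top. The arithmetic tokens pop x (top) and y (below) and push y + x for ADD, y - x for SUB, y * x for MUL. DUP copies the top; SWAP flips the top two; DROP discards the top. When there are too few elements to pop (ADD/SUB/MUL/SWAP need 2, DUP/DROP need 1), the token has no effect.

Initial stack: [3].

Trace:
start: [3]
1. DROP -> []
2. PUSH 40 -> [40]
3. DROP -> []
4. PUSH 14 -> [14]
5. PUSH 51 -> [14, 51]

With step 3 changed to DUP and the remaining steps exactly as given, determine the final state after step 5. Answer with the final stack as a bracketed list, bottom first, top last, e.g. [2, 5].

[40, 40, 14, 51]

(re-executing from step 3 with the substitution; state before step 3: [40])
3. DUP -> [40, 40]
4. PUSH 14 -> [40, 40, 14]
5. PUSH 51 -> [40, 40, 14, 51]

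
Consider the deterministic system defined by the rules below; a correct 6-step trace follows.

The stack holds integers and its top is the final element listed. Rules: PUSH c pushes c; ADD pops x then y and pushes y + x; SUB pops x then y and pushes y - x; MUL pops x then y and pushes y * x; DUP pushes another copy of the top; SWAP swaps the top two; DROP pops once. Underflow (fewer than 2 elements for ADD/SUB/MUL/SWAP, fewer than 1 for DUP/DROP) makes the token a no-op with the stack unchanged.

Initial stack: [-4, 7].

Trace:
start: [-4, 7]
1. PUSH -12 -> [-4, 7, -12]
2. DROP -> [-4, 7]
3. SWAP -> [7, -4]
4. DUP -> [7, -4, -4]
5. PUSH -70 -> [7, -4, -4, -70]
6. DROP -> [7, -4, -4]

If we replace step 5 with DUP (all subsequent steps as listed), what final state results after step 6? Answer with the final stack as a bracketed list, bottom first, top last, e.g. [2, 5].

(re-executing from step 5 with the substitution; state before step 5: [7, -4, -4])
5. DUP -> [7, -4, -4, -4]
6. DROP -> [7, -4, -4]

[7, -4, -4]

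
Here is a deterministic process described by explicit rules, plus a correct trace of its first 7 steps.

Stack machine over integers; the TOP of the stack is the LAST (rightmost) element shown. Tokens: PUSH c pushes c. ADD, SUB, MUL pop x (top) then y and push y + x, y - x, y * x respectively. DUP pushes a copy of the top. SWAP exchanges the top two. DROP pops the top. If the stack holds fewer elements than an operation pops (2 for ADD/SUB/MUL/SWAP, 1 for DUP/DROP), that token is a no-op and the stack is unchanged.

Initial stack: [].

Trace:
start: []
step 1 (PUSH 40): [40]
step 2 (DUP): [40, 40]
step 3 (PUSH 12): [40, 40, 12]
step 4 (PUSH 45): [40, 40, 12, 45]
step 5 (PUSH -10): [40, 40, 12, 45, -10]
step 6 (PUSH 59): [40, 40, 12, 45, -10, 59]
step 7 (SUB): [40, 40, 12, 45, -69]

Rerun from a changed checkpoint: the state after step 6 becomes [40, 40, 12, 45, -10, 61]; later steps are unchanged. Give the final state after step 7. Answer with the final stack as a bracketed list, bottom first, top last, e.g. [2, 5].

[40, 40, 12, 45, -71]

state after step 6 := [40, 40, 12, 45, -10, 61]
step 7 (SUB): [40, 40, 12, 45, -71]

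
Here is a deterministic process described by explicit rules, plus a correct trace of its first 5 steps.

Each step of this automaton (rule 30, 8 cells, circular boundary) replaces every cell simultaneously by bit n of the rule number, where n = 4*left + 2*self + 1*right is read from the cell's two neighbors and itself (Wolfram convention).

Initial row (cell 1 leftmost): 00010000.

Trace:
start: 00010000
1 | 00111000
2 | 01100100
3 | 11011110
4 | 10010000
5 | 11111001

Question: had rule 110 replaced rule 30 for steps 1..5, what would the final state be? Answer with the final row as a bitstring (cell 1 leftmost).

(re-executing steps 1..5 under rule 110; state before step 1: 00010000)
1 | 00110000
2 | 01110000
3 | 11010000
4 | 11110001
5 | 00010011

00010011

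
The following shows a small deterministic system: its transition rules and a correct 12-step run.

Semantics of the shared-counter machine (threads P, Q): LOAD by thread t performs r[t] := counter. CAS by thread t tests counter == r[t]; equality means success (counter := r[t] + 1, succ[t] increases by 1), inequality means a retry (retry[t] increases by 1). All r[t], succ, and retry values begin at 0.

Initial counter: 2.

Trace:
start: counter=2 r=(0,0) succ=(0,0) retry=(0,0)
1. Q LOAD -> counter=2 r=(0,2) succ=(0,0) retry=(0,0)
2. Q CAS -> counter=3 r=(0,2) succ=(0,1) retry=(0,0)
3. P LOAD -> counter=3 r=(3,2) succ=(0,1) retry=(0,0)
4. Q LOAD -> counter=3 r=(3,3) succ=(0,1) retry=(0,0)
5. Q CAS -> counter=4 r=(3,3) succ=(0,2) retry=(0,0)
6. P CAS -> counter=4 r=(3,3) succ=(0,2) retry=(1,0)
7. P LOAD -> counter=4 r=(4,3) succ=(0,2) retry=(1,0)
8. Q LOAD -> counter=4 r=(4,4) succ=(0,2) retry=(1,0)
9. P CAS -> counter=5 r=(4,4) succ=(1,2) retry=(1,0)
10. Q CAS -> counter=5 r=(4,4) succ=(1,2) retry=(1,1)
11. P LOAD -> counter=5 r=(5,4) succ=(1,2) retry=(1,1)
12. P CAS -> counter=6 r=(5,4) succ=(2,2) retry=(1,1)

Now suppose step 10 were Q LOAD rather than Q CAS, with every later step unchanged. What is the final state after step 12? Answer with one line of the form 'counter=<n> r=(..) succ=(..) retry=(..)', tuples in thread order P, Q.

(re-executing from step 10 with the substitution; state before step 10: counter=5 r=(4,4) succ=(1,2) retry=(1,0))
10. Q LOAD -> counter=5 r=(4,5) succ=(1,2) retry=(1,0)
11. P LOAD -> counter=5 r=(5,5) succ=(1,2) retry=(1,0)
12. P CAS -> counter=6 r=(5,5) succ=(2,2) retry=(1,0)

counter=6 r=(5,5) succ=(2,2) retry=(1,0)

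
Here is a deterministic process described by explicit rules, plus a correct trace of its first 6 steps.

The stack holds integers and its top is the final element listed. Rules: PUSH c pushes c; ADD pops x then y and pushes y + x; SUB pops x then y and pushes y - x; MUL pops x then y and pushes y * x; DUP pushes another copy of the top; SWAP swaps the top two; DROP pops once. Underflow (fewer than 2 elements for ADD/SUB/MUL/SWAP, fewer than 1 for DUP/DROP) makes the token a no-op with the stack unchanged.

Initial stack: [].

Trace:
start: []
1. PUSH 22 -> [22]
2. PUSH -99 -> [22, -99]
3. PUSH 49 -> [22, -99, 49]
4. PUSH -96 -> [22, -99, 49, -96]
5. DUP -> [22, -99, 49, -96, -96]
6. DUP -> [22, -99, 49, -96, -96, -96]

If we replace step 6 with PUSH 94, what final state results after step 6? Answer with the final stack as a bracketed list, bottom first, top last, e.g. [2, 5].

[22, -99, 49, -96, -96, 94]

(re-executing from step 6 with the substitution; state before step 6: [22, -99, 49, -96, -96])
6. PUSH 94 -> [22, -99, 49, -96, -96, 94]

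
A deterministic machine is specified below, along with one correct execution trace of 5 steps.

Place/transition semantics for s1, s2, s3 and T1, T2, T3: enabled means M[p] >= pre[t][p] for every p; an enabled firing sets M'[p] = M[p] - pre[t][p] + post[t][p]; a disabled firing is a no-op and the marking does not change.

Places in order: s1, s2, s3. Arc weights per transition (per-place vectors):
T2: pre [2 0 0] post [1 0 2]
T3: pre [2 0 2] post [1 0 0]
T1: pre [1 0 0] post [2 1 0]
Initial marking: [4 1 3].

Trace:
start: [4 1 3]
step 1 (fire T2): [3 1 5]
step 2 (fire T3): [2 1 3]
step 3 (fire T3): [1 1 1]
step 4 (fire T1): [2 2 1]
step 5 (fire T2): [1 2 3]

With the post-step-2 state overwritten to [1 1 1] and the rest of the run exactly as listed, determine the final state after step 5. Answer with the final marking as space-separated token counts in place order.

1 2 3

state after step 2 := [1 1 1]
step 3 (fire T3): [1 1 1]
step 4 (fire T1): [2 2 1]
step 5 (fire T2): [1 2 3]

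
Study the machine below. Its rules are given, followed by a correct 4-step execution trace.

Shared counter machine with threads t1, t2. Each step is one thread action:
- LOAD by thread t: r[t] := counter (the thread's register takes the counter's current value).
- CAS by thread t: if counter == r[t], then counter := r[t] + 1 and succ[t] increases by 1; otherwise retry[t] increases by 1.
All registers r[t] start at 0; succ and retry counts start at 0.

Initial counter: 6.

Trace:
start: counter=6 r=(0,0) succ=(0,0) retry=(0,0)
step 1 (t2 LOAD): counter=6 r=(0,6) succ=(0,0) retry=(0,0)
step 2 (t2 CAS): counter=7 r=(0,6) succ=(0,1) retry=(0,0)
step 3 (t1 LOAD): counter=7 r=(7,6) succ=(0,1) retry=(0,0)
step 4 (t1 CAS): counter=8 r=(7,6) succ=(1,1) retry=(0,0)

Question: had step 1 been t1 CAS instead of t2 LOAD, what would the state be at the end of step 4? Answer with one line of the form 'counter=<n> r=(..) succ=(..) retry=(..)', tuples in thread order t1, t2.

(re-executing from step 1 with the substitution; state before step 1: counter=6 r=(0,0) succ=(0,0) retry=(0,0))
step 1 (t1 CAS): counter=6 r=(0,0) succ=(0,0) retry=(1,0)
step 2 (t2 CAS): counter=6 r=(0,0) succ=(0,0) retry=(1,1)
step 3 (t1 LOAD): counter=6 r=(6,0) succ=(0,0) retry=(1,1)
step 4 (t1 CAS): counter=7 r=(6,0) succ=(1,0) retry=(1,1)

counter=7 r=(6,0) succ=(1,0) retry=(1,1)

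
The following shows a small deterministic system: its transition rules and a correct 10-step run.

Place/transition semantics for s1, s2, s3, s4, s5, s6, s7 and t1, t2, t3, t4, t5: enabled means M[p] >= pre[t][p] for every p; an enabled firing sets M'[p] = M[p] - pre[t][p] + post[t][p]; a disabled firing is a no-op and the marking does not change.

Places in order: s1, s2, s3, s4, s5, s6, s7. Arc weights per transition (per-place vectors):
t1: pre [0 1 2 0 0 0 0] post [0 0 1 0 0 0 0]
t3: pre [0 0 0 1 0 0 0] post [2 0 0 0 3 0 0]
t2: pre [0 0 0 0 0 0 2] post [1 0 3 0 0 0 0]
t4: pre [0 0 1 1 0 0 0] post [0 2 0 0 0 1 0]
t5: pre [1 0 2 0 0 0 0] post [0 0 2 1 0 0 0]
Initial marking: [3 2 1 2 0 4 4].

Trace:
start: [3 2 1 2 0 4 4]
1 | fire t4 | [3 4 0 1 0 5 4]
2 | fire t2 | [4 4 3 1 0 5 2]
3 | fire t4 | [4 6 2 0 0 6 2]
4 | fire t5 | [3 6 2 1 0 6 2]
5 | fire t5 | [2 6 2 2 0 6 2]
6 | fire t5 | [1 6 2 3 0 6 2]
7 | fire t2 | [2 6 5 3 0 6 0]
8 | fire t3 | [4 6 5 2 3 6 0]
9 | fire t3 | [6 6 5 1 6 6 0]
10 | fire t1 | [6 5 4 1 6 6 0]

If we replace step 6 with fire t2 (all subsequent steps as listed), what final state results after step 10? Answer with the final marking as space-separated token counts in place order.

(re-executing from step 6 with the substitution; state before step 6: [2 6 2 2 0 6 2])
6 | fire t2 | [3 6 5 2 0 6 0]
7 | fire t2 | [3 6 5 2 0 6 0]
8 | fire t3 | [5 6 5 1 3 6 0]
9 | fire t3 | [7 6 5 0 6 6 0]
10 | fire t1 | [7 5 4 0 6 6 0]

7 5 4 0 6 6 0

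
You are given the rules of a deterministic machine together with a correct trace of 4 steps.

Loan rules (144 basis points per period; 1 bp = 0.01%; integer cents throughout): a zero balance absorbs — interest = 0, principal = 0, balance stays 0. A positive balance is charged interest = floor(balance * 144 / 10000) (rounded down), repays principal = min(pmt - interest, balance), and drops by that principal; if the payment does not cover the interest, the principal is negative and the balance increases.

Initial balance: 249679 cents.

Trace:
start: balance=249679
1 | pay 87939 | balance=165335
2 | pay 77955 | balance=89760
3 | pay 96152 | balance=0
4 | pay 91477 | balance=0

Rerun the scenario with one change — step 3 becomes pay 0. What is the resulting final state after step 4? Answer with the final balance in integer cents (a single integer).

886

(re-executing from step 3 with the substitution; state before step 3: balance=89760)
3 | pay 0 | balance=91052
4 | pay 91477 | balance=886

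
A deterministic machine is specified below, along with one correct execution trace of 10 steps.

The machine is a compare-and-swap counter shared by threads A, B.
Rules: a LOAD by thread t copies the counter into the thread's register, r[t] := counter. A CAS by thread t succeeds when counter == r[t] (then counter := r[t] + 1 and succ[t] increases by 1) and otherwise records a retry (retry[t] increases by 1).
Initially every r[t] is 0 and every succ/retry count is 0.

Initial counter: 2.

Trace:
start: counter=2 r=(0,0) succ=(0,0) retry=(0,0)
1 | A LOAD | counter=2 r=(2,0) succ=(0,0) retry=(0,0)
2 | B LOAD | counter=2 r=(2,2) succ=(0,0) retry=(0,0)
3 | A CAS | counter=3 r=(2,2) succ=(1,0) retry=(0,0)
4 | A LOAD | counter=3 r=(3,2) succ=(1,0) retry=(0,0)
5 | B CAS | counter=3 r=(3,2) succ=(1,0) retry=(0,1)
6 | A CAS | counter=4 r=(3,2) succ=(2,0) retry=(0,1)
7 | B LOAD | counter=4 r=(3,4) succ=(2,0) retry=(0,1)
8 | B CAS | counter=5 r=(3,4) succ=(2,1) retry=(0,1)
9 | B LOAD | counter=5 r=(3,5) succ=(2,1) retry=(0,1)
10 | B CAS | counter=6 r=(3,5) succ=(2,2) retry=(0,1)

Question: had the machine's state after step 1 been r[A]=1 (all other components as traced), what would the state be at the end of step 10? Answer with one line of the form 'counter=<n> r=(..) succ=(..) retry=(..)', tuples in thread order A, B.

state after step 1 := counter=2 r=(1,0) succ=(0,0) retry=(0,0)
2 | B LOAD | counter=2 r=(1,2) succ=(0,0) retry=(0,0)
3 | A CAS | counter=2 r=(1,2) succ=(0,0) retry=(1,0)
4 | A LOAD | counter=2 r=(2,2) succ=(0,0) retry=(1,0)
5 | B CAS | counter=3 r=(2,2) succ=(0,1) retry=(1,0)
6 | A CAS | counter=3 r=(2,2) succ=(0,1) retry=(2,0)
7 | B LOAD | counter=3 r=(2,3) succ=(0,1) retry=(2,0)
8 | B CAS | counter=4 r=(2,3) succ=(0,2) retry=(2,0)
9 | B LOAD | counter=4 r=(2,4) succ=(0,2) retry=(2,0)
10 | B CAS | counter=5 r=(2,4) succ=(0,3) retry=(2,0)

counter=5 r=(2,4) succ=(0,3) retry=(2,0)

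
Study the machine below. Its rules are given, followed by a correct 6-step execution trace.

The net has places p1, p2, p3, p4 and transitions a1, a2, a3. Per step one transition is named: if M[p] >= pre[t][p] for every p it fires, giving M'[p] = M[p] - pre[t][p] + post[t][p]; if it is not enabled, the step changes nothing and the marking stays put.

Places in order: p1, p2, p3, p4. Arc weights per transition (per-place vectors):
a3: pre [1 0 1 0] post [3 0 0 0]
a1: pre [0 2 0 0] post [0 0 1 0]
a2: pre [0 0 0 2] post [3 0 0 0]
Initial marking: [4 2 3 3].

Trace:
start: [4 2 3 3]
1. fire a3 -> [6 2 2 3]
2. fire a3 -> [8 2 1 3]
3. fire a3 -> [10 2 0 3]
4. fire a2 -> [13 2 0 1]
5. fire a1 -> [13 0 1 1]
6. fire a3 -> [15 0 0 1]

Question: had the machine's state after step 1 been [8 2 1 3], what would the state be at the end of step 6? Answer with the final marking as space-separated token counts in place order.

15 0 0 1

state after step 1 := [8 2 1 3]
2. fire a3 -> [10 2 0 3]
3. fire a3 -> [10 2 0 3]
4. fire a2 -> [13 2 0 1]
5. fire a1 -> [13 0 1 1]
6. fire a3 -> [15 0 0 1]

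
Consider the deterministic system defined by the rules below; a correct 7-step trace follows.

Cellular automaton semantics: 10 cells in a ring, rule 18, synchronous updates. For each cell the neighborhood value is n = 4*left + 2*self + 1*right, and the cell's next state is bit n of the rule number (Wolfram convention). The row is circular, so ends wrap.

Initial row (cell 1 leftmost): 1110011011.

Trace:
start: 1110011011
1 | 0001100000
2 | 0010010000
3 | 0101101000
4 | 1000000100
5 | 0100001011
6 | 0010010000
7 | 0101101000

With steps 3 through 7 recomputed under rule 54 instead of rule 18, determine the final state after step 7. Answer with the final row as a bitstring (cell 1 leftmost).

0111111000

(re-executing steps 3..7 under rule 54; state before step 3: 0010010000)
3 | 0111111000
4 | 1000000100
5 | 1100001111
6 | 0010010000
7 | 0111111000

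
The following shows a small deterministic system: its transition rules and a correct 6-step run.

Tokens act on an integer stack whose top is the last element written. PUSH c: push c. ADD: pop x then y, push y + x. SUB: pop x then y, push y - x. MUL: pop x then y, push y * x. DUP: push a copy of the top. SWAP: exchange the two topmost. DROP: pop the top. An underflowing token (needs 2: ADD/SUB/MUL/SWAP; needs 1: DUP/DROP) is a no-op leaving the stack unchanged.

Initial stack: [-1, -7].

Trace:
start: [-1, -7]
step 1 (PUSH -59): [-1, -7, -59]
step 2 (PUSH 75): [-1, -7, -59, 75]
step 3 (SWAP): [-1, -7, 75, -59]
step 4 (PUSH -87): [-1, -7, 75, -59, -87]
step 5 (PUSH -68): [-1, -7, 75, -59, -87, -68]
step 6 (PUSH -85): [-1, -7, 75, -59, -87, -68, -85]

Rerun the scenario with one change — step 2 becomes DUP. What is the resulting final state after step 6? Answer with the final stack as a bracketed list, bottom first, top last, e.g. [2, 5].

(re-executing from step 2 with the substitution; state before step 2: [-1, -7, -59])
step 2 (DUP): [-1, -7, -59, -59]
step 3 (SWAP): [-1, -7, -59, -59]
step 4 (PUSH -87): [-1, -7, -59, -59, -87]
step 5 (PUSH -68): [-1, -7, -59, -59, -87, -68]
step 6 (PUSH -85): [-1, -7, -59, -59, -87, -68, -85]

[-1, -7, -59, -59, -87, -68, -85]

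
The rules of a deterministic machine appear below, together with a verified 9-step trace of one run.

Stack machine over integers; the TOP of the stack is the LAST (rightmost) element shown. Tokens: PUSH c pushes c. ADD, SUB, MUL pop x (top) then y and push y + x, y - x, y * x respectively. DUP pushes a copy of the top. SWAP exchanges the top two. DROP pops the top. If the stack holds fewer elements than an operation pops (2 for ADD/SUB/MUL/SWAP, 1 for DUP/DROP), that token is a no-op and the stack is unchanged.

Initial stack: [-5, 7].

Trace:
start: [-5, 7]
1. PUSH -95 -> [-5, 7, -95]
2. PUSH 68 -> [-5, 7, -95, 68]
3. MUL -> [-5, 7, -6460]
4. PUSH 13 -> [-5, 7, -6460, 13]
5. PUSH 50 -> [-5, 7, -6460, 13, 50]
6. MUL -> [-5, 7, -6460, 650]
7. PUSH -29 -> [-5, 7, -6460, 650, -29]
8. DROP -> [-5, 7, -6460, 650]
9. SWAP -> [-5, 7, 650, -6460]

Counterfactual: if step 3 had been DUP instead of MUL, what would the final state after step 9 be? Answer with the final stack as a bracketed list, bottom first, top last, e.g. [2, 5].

[-5, 7, -95, 68, 650, 68]

(re-executing from step 3 with the substitution; state before step 3: [-5, 7, -95, 68])
3. DUP -> [-5, 7, -95, 68, 68]
4. PUSH 13 -> [-5, 7, -95, 68, 68, 13]
5. PUSH 50 -> [-5, 7, -95, 68, 68, 13, 50]
6. MUL -> [-5, 7, -95, 68, 68, 650]
7. PUSH -29 -> [-5, 7, -95, 68, 68, 650, -29]
8. DROP -> [-5, 7, -95, 68, 68, 650]
9. SWAP -> [-5, 7, -95, 68, 650, 68]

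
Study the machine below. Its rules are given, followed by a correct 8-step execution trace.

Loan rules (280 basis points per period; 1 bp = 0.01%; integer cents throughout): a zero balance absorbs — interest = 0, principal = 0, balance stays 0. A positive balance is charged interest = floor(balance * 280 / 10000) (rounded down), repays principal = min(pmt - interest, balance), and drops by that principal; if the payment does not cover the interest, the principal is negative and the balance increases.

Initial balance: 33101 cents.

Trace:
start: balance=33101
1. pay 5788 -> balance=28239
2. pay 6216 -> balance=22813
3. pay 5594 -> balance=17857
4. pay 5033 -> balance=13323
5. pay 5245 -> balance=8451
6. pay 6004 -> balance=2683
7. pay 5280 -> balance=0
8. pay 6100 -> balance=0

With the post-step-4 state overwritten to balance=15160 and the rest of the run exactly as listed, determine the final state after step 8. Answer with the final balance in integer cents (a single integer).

state after step 4 := balance=15160
5. pay 5245 -> balance=10339
6. pay 6004 -> balance=4624
7. pay 5280 -> balance=0
8. pay 6100 -> balance=0

0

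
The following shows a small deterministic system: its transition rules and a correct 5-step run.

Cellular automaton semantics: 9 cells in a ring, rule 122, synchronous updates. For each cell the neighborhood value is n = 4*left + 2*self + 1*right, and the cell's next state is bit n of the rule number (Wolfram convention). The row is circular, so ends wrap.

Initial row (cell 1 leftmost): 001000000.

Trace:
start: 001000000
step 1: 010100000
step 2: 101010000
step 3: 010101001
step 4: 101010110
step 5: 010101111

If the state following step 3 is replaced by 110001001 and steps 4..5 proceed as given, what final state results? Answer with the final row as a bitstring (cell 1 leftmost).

111101101

state after step 3 := 110001001
step 4: 011010111
step 5: 111101101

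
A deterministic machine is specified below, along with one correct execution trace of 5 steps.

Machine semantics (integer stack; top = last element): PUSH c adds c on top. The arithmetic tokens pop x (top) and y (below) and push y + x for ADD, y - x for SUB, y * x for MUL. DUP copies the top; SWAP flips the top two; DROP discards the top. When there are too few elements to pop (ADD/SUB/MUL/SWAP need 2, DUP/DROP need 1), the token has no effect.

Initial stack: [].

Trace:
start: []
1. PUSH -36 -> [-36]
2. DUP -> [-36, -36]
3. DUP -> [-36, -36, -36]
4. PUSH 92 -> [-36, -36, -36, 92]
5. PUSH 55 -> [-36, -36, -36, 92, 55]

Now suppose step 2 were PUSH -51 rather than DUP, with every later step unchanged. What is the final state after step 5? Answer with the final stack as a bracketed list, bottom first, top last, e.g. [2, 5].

[-36, -51, -51, 92, 55]

(re-executing from step 2 with the substitution; state before step 2: [-36])
2. PUSH -51 -> [-36, -51]
3. DUP -> [-36, -51, -51]
4. PUSH 92 -> [-36, -51, -51, 92]
5. PUSH 55 -> [-36, -51, -51, 92, 55]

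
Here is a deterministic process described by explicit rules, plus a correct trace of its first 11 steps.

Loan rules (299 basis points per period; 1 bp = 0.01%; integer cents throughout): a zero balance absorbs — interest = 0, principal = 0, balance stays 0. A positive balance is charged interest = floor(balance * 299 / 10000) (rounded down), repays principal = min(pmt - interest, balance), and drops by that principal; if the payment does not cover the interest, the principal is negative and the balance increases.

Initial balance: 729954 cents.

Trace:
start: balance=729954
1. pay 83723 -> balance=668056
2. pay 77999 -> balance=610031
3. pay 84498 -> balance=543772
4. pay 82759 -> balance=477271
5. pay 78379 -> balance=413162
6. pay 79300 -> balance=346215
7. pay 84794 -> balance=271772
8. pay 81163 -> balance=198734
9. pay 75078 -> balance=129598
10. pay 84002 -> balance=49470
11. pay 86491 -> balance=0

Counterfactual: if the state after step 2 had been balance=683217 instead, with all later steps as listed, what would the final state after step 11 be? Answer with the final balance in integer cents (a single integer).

state after step 2 := balance=683217
3. pay 84498 -> balance=619147
4. pay 82759 -> balance=554900
5. pay 78379 -> balance=493112
6. pay 79300 -> balance=428556
7. pay 84794 -> balance=356575
8. pay 81163 -> balance=286073
9. pay 75078 -> balance=219548
10. pay 84002 -> balance=142110
11. pay 86491 -> balance=59868

59868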